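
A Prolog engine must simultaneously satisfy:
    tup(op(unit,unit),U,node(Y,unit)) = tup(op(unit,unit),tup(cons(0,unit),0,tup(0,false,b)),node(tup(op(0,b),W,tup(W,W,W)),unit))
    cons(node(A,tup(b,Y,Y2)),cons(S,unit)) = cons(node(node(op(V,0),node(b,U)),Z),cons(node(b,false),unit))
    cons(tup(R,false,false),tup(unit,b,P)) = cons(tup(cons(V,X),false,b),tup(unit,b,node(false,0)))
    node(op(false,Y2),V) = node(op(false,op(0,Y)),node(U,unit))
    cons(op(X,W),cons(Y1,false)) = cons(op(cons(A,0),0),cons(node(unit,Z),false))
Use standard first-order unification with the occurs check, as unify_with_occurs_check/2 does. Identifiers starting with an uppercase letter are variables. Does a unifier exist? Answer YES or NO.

Decompose tup/3: op(unit,unit) = op(unit,unit),  U = tup(cons(0,unit),0,tup(0,false,b)),  node(Y,unit) = node(tup(op(0,b),W,tup(W,W,W)),unit).
Delete trivial equation op(unit,unit) = op(unit,unit).
Bind U := tup(cons(0,unit),0,tup(0,false,b)); substituting into the 2 remaining equations that mention U gives: cons(node(A,tup(b,Y,Y2)),cons(S,unit)) = cons(node(node(op(V,0),node(b,tup(cons(0,unit),0,tup(0,false,b)))),Z),cons(node(b,false),unit)),  node(op(false,Y2),V) = node(op(false,op(0,Y)),node(tup(cons(0,unit),0,tup(0,false,b)),unit)).
Decompose node/2: Y = tup(op(0,b),W,tup(W,W,W)),  unit = unit.
Bind Y := tup(op(0,b),W,tup(W,W,W)); substituting into the 2 remaining equations that mention Y gives: cons(node(A,tup(b,tup(op(0,b),W,tup(W,W,W)),Y2)),cons(S,unit)) = cons(node(node(op(V,0),node(b,tup(cons(0,unit),0,tup(0,false,b)))),Z),cons(node(b,false),unit)),  node(op(false,Y2),V) = node(op(false,op(0,tup(op(0,b),W,tup(W,W,W)))),node(tup(cons(0,unit),0,tup(0,false,b)),unit)).
Delete trivial equation unit = unit.
Decompose cons/2: node(A,tup(b,tup(op(0,b),W,tup(W,W,W)),Y2)) = node(node(op(V,0),node(b,tup(cons(0,unit),0,tup(0,false,b)))),Z),  cons(S,unit) = cons(node(b,false),unit).
Decompose node/2: A = node(op(V,0),node(b,tup(cons(0,unit),0,tup(0,false,b)))),  tup(b,tup(op(0,b),W,tup(W,W,W)),Y2) = Z.
Bind A := node(op(V,0),node(b,tup(cons(0,unit),0,tup(0,false,b)))); substituting into the one remaining equation that mentions A gives: cons(op(X,W),cons(Y1,false)) = cons(op(cons(node(op(V,0),node(b,tup(cons(0,unit),0,tup(0,false,b)))),0),0),cons(node(unit,Z),false)).
Bind Z := tup(b,tup(op(0,b),W,tup(W,W,W)),Y2); substituting into the one remaining equation that mentions Z gives: cons(op(X,W),cons(Y1,false)) = cons(op(cons(node(op(V,0),node(b,tup(cons(0,unit),0,tup(0,false,b)))),0),0),cons(node(unit,tup(b,tup(op(0,b),W,tup(W,W,W)),Y2)),false)).
Decompose cons/2: S = node(b,false),  unit = unit.
Bind S := node(b,false); no other remaining equation mentions S.
Delete trivial equation unit = unit.
Decompose cons/2: tup(R,false,false) = tup(cons(V,X),false,b),  tup(unit,b,P) = tup(unit,b,node(false,0)).
Decompose tup/3: R = cons(V,X),  false = false,  false = b.
Bind R := cons(V,X); no other remaining equation mentions R.
Delete trivial equation false = false.
Clash: constants false and b differ; no unifier exists.

NO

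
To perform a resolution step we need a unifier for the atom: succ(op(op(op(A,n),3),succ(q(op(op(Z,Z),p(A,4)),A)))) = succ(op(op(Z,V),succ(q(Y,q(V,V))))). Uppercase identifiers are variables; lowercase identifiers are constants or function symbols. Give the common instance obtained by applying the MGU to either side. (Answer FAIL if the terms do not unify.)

Decompose succ/1: op(op(op(A,n),3),succ(q(op(op(Z,Z),p(A,4)),A))) = op(op(Z,V),succ(q(Y,q(V,V)))).
Decompose op/2: op(op(A,n),3) = op(Z,V),  succ(q(op(op(Z,Z),p(A,4)),A)) = succ(q(Y,q(V,V))).
Decompose op/2: op(A,n) = Z,  3 = V.
Bind Z := op(A,n); substituting into the one remaining equation that mentions Z gives: succ(q(op(op(op(A,n),op(A,n)),p(A,4)),A)) = succ(q(Y,q(V,V))).
Bind V := 3; substituting into the remaining equation gives: succ(q(op(op(op(A,n),op(A,n)),p(A,4)),A)) = succ(q(Y,q(3,3))).
Decompose succ/1: q(op(op(op(A,n),op(A,n)),p(A,4)),A) = q(Y,q(3,3)).
Decompose q/2: op(op(op(A,n),op(A,n)),p(A,4)) = Y,  A = q(3,3).
Bind Y := op(op(op(A,n),op(A,n)),p(A,4)); no other remaining equation mentions Y.
Bind A := q(3,3). Substituting into the earlier bindings gives Z := op(q(3,3),n), Y := op(op(op(q(3,3),n),op(q(3,3),n)),p(q(3,3),4)).
Applying the MGU to either side gives succ(op(op(op(q(3,3),n),3),succ(q(op(op(op(q(3,3),n),op(q(3,3),n)),p(q(3,3),4)),q(3,3))))).

succ(op(op(op(q(3,3),n),3),succ(q(op(op(op(q(3,3),n),op(q(3,3),n)),p(q(3,3),4)),q(3,3)))))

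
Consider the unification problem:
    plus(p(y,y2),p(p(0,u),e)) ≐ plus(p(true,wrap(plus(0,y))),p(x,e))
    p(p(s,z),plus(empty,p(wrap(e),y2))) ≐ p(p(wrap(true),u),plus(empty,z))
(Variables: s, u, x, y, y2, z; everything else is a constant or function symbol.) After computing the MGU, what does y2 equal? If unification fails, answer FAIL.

Decompose plus/2: p(y,y2) ≐ p(true,wrap(plus(0,y))),  p(p(0,u),e) ≐ p(x,e).
Decompose p/2: y ≐ true,  y2 ≐ wrap(plus(0,y)).
Bind y := true; substituting into the one remaining equation that mentions y gives: y2 ≐ wrap(plus(0,true)).
Bind y2 := wrap(plus(0,true)); substituting into the one remaining equation that mentions y2 gives: p(p(s,z),plus(empty,p(wrap(e),wrap(plus(0,true))))) ≐ p(p(wrap(true),u),plus(empty,z)).
Decompose p/2: p(0,u) ≐ x,  e ≐ e.
Bind x := p(0,u); no other remaining equation mentions x.
Delete trivial equation e ≐ e.
Decompose p/2: p(s,z) ≐ p(wrap(true),u),  plus(empty,p(wrap(e),wrap(plus(0,true)))) ≐ plus(empty,z).
Decompose p/2: s ≐ wrap(true),  z ≐ u.
Bind s := wrap(true); no other remaining equation mentions s.
Bind z := u; substituting into the remaining equation gives: plus(empty,p(wrap(e),wrap(plus(0,true)))) ≐ plus(empty,u).
Decompose plus/2: empty ≐ empty,  p(wrap(e),wrap(plus(0,true))) ≐ u.
Delete trivial equation empty ≐ empty.
Bind u := p(wrap(e),wrap(plus(0,true))). Substituting into the earlier bindings gives x := p(0,p(wrap(e),wrap(plus(0,true)))), z := p(wrap(e),wrap(plus(0,true))).
MGU = { y := true, y2 := wrap(plus(0,true)), x := p(0,p(wrap(e),wrap(plus(0,true)))), s := wrap(true), z := p(wrap(e),wrap(plus(0,true))), u := p(wrap(e),wrap(plus(0,true))) }, so y2 := wrap(plus(0,true)).

wrap(plus(0,true))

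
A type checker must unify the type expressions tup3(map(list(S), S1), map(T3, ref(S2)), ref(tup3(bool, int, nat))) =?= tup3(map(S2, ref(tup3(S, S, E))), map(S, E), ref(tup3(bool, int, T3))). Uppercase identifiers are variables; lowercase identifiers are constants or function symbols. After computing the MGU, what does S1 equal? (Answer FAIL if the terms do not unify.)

Decompose tup3/3: map(list(S), S1) =?= map(S2, ref(tup3(S, S, E))),  map(T3, ref(S2)) =?= map(S, E),  ref(tup3(bool, int, nat)) =?= ref(tup3(bool, int, T3)).
Decompose map/2: list(S) =?= S2,  S1 =?= ref(tup3(S, S, E)).
Bind S2 := list(S); substituting into the one remaining equation that mentions S2 gives: map(T3, ref(list(S))) =?= map(S, E).
Bind S1 := ref(tup3(S, S, E)); no other remaining equation mentions S1.
Decompose map/2: T3 =?= S,  ref(list(S)) =?= E.
Bind T3 := S; substituting into the one remaining equation that mentions T3 gives: ref(tup3(bool, int, nat)) =?= ref(tup3(bool, int, S)).
Bind E := ref(list(S)); no other remaining equation mentions E. Substituting into the earlier binding gives S1 := ref(tup3(S, S, ref(list(S)))).
Decompose ref/1: tup3(bool, int, nat) =?= tup3(bool, int, S).
Decompose tup3/3: bool =?= bool,  int =?= int,  nat =?= S.
Delete trivial equation bool =?= bool.
Delete trivial equation int =?= int.
Bind S := nat. Substituting into the earlier bindings gives S2 := list(nat), S1 := ref(tup3(nat, nat, ref(list(nat)))), T3 := nat, E := ref(list(nat)).
MGU = { S2 ↦ list(nat), S1 ↦ ref(tup3(nat, nat, ref(list(nat)))), T3 ↦ nat, E ↦ ref(list(nat)), S ↦ nat }, so S1 ↦ ref(tup3(nat, nat, ref(list(nat)))).

ref(tup3(nat, nat, ref(list(nat))))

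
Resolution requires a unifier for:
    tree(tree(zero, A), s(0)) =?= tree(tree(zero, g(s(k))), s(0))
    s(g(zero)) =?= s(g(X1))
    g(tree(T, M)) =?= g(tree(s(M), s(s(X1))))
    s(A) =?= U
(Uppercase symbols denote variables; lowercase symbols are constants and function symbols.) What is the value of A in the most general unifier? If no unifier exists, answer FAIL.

g(s(k))

Decompose tree/2: tree(zero, A) =?= tree(zero, g(s(k))),  s(0) =?= s(0).
Decompose tree/2: zero =?= zero,  A =?= g(s(k)).
Delete trivial equation zero =?= zero.
Bind A := g(s(k)); substituting into the one remaining equation that mentions A gives: s(g(s(k))) =?= U.
Delete trivial equation s(0) =?= s(0).
Decompose s/1: g(zero) =?= g(X1).
Decompose g/1: zero =?= X1.
Bind X1 := zero; substituting into the one remaining equation that mentions X1 gives: g(tree(T, M)) =?= g(tree(s(M), s(s(zero)))).
Decompose g/1: tree(T, M) =?= tree(s(M), s(s(zero))).
Decompose tree/2: T =?= s(M),  M =?= s(s(zero)).
Bind T := s(M); no other remaining equation mentions T.
Bind M := s(s(zero)); no other remaining equation mentions M. Substituting into the earlier binding gives T := s(s(s(zero))).
Bind U := s(g(s(k))).
MGU = { A := g(s(k)), X1 := zero, T := s(s(s(zero))), M := s(s(zero)), U := s(g(s(k))) }, so A := g(s(k)).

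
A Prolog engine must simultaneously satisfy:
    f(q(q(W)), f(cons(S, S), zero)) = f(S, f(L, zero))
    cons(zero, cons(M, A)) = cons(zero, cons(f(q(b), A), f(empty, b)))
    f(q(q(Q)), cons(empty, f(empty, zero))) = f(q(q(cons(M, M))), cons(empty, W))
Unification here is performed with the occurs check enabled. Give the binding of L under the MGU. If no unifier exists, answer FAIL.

Decompose f/2: q(q(W)) = S,  f(cons(S, S), zero) = f(L, zero).
Bind S := q(q(W)); substituting into the one remaining equation that mentions S gives: f(cons(q(q(W)), q(q(W))), zero) = f(L, zero).
Decompose f/2: cons(q(q(W)), q(q(W))) = L,  zero = zero.
Bind L := cons(q(q(W)), q(q(W))); no other remaining equation mentions L.
Delete trivial equation zero = zero.
Decompose cons/2: zero = zero,  cons(M, A) = cons(f(q(b), A), f(empty, b)).
Delete trivial equation zero = zero.
Decompose cons/2: M = f(q(b), A),  A = f(empty, b).
Bind M := f(q(b), A); substituting into the one remaining equation that mentions M gives: f(q(q(Q)), cons(empty, f(empty, zero))) = f(q(q(cons(f(q(b), A), f(q(b), A)))), cons(empty, W)).
Bind A := f(empty, b); substituting into the remaining equation gives: f(q(q(Q)), cons(empty, f(empty, zero))) = f(q(q(cons(f(q(b), f(empty, b)), f(q(b), f(empty, b))))), cons(empty, W)). Substituting into the earlier binding gives M := f(q(b), f(empty, b)).
Decompose f/2: q(q(Q)) = q(q(cons(f(q(b), f(empty, b)), f(q(b), f(empty, b))))),  cons(empty, f(empty, zero)) = cons(empty, W).
Decompose q/1: q(Q) = q(cons(f(q(b), f(empty, b)), f(q(b), f(empty, b)))).
Decompose q/1: Q = cons(f(q(b), f(empty, b)), f(q(b), f(empty, b))).
Bind Q := cons(f(q(b), f(empty, b)), f(q(b), f(empty, b))); no other remaining equation mentions Q.
Decompose cons/2: empty = empty,  f(empty, zero) = W.
Delete trivial equation empty = empty.
Bind W := f(empty, zero). Substituting into the earlier bindings gives S := q(q(f(empty, zero))), L := cons(q(q(f(empty, zero))), q(q(f(empty, zero)))).
MGU = { S -> q(q(f(empty, zero))), L -> cons(q(q(f(empty, zero))), q(q(f(empty, zero)))), M -> f(q(b), f(empty, b)), A -> f(empty, b), Q -> cons(f(q(b), f(empty, b)), f(q(b), f(empty, b))), W -> f(empty, zero) }, so L -> cons(q(q(f(empty, zero))), q(q(f(empty, zero)))).

cons(q(q(f(empty, zero))), q(q(f(empty, zero))))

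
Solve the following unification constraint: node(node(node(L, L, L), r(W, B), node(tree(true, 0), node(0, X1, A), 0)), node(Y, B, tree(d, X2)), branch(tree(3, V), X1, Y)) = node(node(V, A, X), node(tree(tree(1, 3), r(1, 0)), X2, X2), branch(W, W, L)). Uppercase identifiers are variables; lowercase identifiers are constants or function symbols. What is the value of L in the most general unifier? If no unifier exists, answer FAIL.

FAIL

Decompose node/3: node(node(L, L, L), r(W, B), node(tree(true, 0), node(0, X1, A), 0)) = node(V, A, X),  node(Y, B, tree(d, X2)) = node(tree(tree(1, 3), r(1, 0)), X2, X2),  branch(tree(3, V), X1, Y) = branch(W, W, L).
Decompose node/3: node(L, L, L) = V,  r(W, B) = A,  node(tree(true, 0), node(0, X1, A), 0) = X.
Bind V := node(L, L, L); substituting into the one remaining equation that mentions V gives: branch(tree(3, node(L, L, L)), X1, Y) = branch(W, W, L).
Bind A := r(W, B); substituting into the one remaining equation that mentions A gives: node(tree(true, 0), node(0, X1, r(W, B)), 0) = X.
Bind X := node(tree(true, 0), node(0, X1, r(W, B)), 0); no other remaining equation mentions X.
Decompose node/3: Y = tree(tree(1, 3), r(1, 0)),  B = X2,  tree(d, X2) = X2.
Bind Y := tree(tree(1, 3), r(1, 0)); substituting into the one remaining equation that mentions Y gives: branch(tree(3, node(L, L, L)), X1, tree(tree(1, 3), r(1, 0))) = branch(W, W, L).
Bind B := X2; no other remaining equation mentions B. Substituting into the earlier bindings gives A := r(W, X2), X := node(tree(true, 0), node(0, X1, r(W, X2)), 0).
Occurs check fails: X2 occurs in tree(d, X2); the equation X2 = tree(d, X2) has no finite solution.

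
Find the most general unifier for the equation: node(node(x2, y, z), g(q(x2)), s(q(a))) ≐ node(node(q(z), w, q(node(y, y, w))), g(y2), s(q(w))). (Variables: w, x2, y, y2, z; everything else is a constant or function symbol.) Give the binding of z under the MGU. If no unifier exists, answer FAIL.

Decompose node/3: node(x2, y, z) ≐ node(q(z), w, q(node(y, y, w))),  g(q(x2)) ≐ g(y2),  s(q(a)) ≐ s(q(w)).
Decompose node/3: x2 ≐ q(z),  y ≐ w,  z ≐ q(node(y, y, w)).
Bind x2 := q(z); substituting into the one remaining equation that mentions x2 gives: g(q(q(z))) ≐ g(y2).
Bind y := w; substituting into the one remaining equation that mentions y gives: z ≐ q(node(w, w, w)).
Bind z := q(node(w, w, w)); substituting into the one remaining equation that mentions z gives: g(q(q(q(node(w, w, w))))) ≐ g(y2). Substituting into the earlier binding gives x2 := q(q(node(w, w, w))).
Decompose g/1: q(q(q(node(w, w, w)))) ≐ y2.
Bind y2 := q(q(q(node(w, w, w)))); no other remaining equation mentions y2.
Decompose s/1: q(a) ≐ q(w).
Decompose q/1: a ≐ w.
Bind w := a. Substituting into the earlier bindings gives x2 := q(q(node(a, a, a))), y := a, z := q(node(a, a, a)), y2 := q(q(q(node(a, a, a)))).
MGU = { x2 := q(q(node(a, a, a))), y := a, z := q(node(a, a, a)), y2 := q(q(q(node(a, a, a)))), w := a }, so z := q(node(a, a, a)).

q(node(a, a, a))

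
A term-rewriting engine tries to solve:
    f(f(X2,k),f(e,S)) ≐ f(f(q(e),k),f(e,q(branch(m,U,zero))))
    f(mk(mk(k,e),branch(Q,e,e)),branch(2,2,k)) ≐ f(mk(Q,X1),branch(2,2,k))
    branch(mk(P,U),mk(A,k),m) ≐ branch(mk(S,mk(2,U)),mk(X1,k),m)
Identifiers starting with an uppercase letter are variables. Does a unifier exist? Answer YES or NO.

NO

Decompose f/2: f(X2,k) ≐ f(q(e),k),  f(e,S) ≐ f(e,q(branch(m,U,zero))).
Decompose f/2: X2 ≐ q(e),  k ≐ k.
Bind X2 := q(e); no other remaining equation mentions X2.
Delete trivial equation k ≐ k.
Decompose f/2: e ≐ e,  S ≐ q(branch(m,U,zero)).
Delete trivial equation e ≐ e.
Bind S := q(branch(m,U,zero)); substituting into the one remaining equation that mentions S gives: branch(mk(P,U),mk(A,k),m) ≐ branch(mk(q(branch(m,U,zero)),mk(2,U)),mk(X1,k),m).
Decompose f/2: mk(mk(k,e),branch(Q,e,e)) ≐ mk(Q,X1),  branch(2,2,k) ≐ branch(2,2,k).
Decompose mk/2: mk(k,e) ≐ Q,  branch(Q,e,e) ≐ X1.
Bind Q := mk(k,e); substituting into the one remaining equation that mentions Q gives: branch(mk(k,e),e,e) ≐ X1.
Bind X1 := branch(mk(k,e),e,e); substituting into the one remaining equation that mentions X1 gives: branch(mk(P,U),mk(A,k),m) ≐ branch(mk(q(branch(m,U,zero)),mk(2,U)),mk(branch(mk(k,e),e,e),k),m).
Delete trivial equation branch(2,2,k) ≐ branch(2,2,k).
Decompose branch/3: mk(P,U) ≐ mk(q(branch(m,U,zero)),mk(2,U)),  mk(A,k) ≐ mk(branch(mk(k,e),e,e),k),  m ≐ m.
Decompose mk/2: P ≐ q(branch(m,U,zero)),  U ≐ mk(2,U).
Bind P := q(branch(m,U,zero)); no other remaining equation mentions P.
Occurs check fails: U occurs in mk(2,U); the equation U ≐ mk(2,U) has no finite solution.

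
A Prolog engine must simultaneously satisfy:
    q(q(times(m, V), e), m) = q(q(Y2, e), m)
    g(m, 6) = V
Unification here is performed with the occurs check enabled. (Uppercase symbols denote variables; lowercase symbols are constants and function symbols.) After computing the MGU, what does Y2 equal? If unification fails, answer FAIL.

times(m, g(m, 6))

Decompose q/2: q(times(m, V), e) = q(Y2, e),  m = m.
Decompose q/2: times(m, V) = Y2,  e = e.
Bind Y2 := times(m, V); no other remaining equation mentions Y2.
Delete trivial equation e = e.
Delete trivial equation m = m.
Bind V := g(m, 6). Substituting into the earlier binding gives Y2 := times(m, g(m, 6)).
MGU = { Y2 = times(m, g(m, 6)), V = g(m, 6) }, so Y2 = times(m, g(m, 6)).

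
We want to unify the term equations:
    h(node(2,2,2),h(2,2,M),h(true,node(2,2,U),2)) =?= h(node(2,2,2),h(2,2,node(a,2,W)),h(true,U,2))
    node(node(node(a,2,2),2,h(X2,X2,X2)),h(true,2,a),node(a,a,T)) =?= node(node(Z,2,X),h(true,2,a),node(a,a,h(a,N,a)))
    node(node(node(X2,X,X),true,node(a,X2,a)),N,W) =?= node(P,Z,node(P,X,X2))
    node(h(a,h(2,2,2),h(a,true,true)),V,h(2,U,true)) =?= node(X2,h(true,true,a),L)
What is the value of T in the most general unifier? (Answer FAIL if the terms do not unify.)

Decompose h/3: node(2,2,2) =?= node(2,2,2),  h(2,2,M) =?= h(2,2,node(a,2,W)),  h(true,node(2,2,U),2) =?= h(true,U,2).
Delete trivial equation node(2,2,2) =?= node(2,2,2).
Decompose h/3: 2 =?= 2,  2 =?= 2,  M =?= node(a,2,W).
Delete trivial equation 2 =?= 2.
Delete trivial equation 2 =?= 2.
Bind M := node(a,2,W); no other remaining equation mentions M.
Decompose h/3: true =?= true,  node(2,2,U) =?= U,  2 =?= 2.
Delete trivial equation true =?= true.
Occurs check fails: U occurs in node(2,2,U); the equation U =?= node(2,2,U) has no finite solution.

FAIL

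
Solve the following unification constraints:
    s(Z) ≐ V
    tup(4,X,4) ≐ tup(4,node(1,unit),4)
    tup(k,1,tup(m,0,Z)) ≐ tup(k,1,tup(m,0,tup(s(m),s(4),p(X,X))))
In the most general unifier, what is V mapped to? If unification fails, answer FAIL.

s(tup(s(m),s(4),p(node(1,unit),node(1,unit))))

Bind V := s(Z); no other remaining equation mentions V.
Decompose tup/3: 4 ≐ 4,  X ≐ node(1,unit),  4 ≐ 4.
Delete trivial equation 4 ≐ 4.
Bind X := node(1,unit); substituting into the one remaining equation that mentions X gives: tup(k,1,tup(m,0,Z)) ≐ tup(k,1,tup(m,0,tup(s(m),s(4),p(node(1,unit),node(1,unit))))).
Delete trivial equation 4 ≐ 4.
Decompose tup/3: k ≐ k,  1 ≐ 1,  tup(m,0,Z) ≐ tup(m,0,tup(s(m),s(4),p(node(1,unit),node(1,unit)))).
Delete trivial equation k ≐ k.
Delete trivial equation 1 ≐ 1.
Decompose tup/3: m ≐ m,  0 ≐ 0,  Z ≐ tup(s(m),s(4),p(node(1,unit),node(1,unit))).
Delete trivial equation m ≐ m.
Delete trivial equation 0 ≐ 0.
Bind Z := tup(s(m),s(4),p(node(1,unit),node(1,unit))). Substituting into the earlier binding gives V := s(tup(s(m),s(4),p(node(1,unit),node(1,unit)))).
MGU = { V := s(tup(s(m),s(4),p(node(1,unit),node(1,unit)))), X := node(1,unit), Z := tup(s(m),s(4),p(node(1,unit),node(1,unit))) }, so V := s(tup(s(m),s(4),p(node(1,unit),node(1,unit)))).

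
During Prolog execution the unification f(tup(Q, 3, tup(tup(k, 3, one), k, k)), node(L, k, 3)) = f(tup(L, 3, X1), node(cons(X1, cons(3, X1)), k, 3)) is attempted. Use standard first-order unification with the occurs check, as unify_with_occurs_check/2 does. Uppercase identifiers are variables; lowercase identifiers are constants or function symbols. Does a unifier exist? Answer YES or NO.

Decompose f/2: tup(Q, 3, tup(tup(k, 3, one), k, k)) = tup(L, 3, X1),  node(L, k, 3) = node(cons(X1, cons(3, X1)), k, 3).
Decompose tup/3: Q = L,  3 = 3,  tup(tup(k, 3, one), k, k) = X1.
Bind Q := L; no other remaining equation mentions Q.
Delete trivial equation 3 = 3.
Bind X1 := tup(tup(k, 3, one), k, k); substituting into the remaining equation gives: node(L, k, 3) = node(cons(tup(tup(k, 3, one), k, k), cons(3, tup(tup(k, 3, one), k, k))), k, 3).
Decompose node/3: L = cons(tup(tup(k, 3, one), k, k), cons(3, tup(tup(k, 3, one), k, k))),  k = k,  3 = 3.
Bind L := cons(tup(tup(k, 3, one), k, k), cons(3, tup(tup(k, 3, one), k, k))); no other remaining equation mentions L. Substituting into the earlier binding gives Q := cons(tup(tup(k, 3, one), k, k), cons(3, tup(tup(k, 3, one), k, k))).
Delete trivial equation k = k.
Delete trivial equation 3 = 3.
No equations remain and no clash or occurs-check failure arose, so a unifier exists.

YES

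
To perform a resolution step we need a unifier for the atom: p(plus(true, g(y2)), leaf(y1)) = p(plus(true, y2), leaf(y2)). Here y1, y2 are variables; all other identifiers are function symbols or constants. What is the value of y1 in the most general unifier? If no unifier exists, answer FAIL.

FAIL

Decompose p/2: plus(true, g(y2)) = plus(true, y2),  leaf(y1) = leaf(y2).
Decompose plus/2: true = true,  g(y2) = y2.
Delete trivial equation true = true.
Occurs check fails: y2 occurs in g(y2); the equation y2 = g(y2) has no finite solution.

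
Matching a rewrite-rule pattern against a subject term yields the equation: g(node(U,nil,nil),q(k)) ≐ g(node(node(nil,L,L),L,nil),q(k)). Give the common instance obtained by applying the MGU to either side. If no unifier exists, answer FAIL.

Decompose g/2: node(U,nil,nil) ≐ node(node(nil,L,L),L,nil),  q(k) ≐ q(k).
Decompose node/3: U ≐ node(nil,L,L),  nil ≐ L,  nil ≐ nil.
Bind U := node(nil,L,L); no other remaining equation mentions U.
Bind L := nil; no other remaining equation mentions L. Substituting into the earlier binding gives U := node(nil,nil,nil).
Delete trivial equation nil ≐ nil.
Delete trivial equation q(k) ≐ q(k).
Applying the MGU to either side gives g(node(node(nil,nil,nil),nil,nil),q(k)).

g(node(node(nil,nil,nil),nil,nil),q(k))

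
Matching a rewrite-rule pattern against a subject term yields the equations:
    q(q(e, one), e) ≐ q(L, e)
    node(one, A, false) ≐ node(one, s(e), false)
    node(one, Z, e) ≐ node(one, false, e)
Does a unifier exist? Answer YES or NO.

Decompose q/2: q(e, one) ≐ L,  e ≐ e.
Bind L := q(e, one); no other remaining equation mentions L.
Delete trivial equation e ≐ e.
Decompose node/3: one ≐ one,  A ≐ s(e),  false ≐ false.
Delete trivial equation one ≐ one.
Bind A := s(e); no other remaining equation mentions A.
Delete trivial equation false ≐ false.
Decompose node/3: one ≐ one,  Z ≐ false,  e ≐ e.
Delete trivial equation one ≐ one.
Bind Z := false; no other remaining equation mentions Z.
Delete trivial equation e ≐ e.
No equations remain and no clash or occurs-check failure arose, so a unifier exists.

YES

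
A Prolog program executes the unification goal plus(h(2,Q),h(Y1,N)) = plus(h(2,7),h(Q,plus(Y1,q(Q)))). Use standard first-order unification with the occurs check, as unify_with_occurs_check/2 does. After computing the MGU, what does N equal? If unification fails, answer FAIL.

Decompose plus/2: h(2,Q) = h(2,7),  h(Y1,N) = h(Q,plus(Y1,q(Q))).
Decompose h/2: 2 = 2,  Q = 7.
Delete trivial equation 2 = 2.
Bind Q := 7; substituting into the remaining equation gives: h(Y1,N) = h(7,plus(Y1,q(7))).
Decompose h/2: Y1 = 7,  N = plus(Y1,q(7)).
Bind Y1 := 7; substituting into the remaining equation gives: N = plus(7,q(7)).
Bind N := plus(7,q(7)).
MGU = { Q ↦ 7, Y1 ↦ 7, N ↦ plus(7,q(7)) }, so N ↦ plus(7,q(7)).

plus(7,q(7))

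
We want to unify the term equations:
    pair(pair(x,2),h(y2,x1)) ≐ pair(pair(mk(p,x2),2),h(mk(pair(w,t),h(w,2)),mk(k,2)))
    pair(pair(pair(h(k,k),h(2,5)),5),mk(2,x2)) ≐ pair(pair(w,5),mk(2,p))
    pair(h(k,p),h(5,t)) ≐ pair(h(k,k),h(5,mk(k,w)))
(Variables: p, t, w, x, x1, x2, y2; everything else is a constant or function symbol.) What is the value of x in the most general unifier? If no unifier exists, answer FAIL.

mk(k,k)

Decompose pair/2: pair(x,2) ≐ pair(mk(p,x2),2),  h(y2,x1) ≐ h(mk(pair(w,t),h(w,2)),mk(k,2)).
Decompose pair/2: x ≐ mk(p,x2),  2 ≐ 2.
Bind x := mk(p,x2); no other remaining equation mentions x.
Delete trivial equation 2 ≐ 2.
Decompose h/2: y2 ≐ mk(pair(w,t),h(w,2)),  x1 ≐ mk(k,2).
Bind y2 := mk(pair(w,t),h(w,2)); no other remaining equation mentions y2.
Bind x1 := mk(k,2); no other remaining equation mentions x1.
Decompose pair/2: pair(pair(h(k,k),h(2,5)),5) ≐ pair(w,5),  mk(2,x2) ≐ mk(2,p).
Decompose pair/2: pair(h(k,k),h(2,5)) ≐ w,  5 ≐ 5.
Bind w := pair(h(k,k),h(2,5)); substituting into the one remaining equation that mentions w gives: pair(h(k,p),h(5,t)) ≐ pair(h(k,k),h(5,mk(k,pair(h(k,k),h(2,5))))). Substituting into the earlier binding gives y2 := mk(pair(pair(h(k,k),h(2,5)),t),h(pair(h(k,k),h(2,5)),2)).
Delete trivial equation 5 ≐ 5.
Decompose mk/2: 2 ≐ 2,  x2 ≐ p.
Delete trivial equation 2 ≐ 2.
Bind x2 := p; no other remaining equation mentions x2. Substituting into the earlier binding gives x := mk(p,p).
Decompose pair/2: h(k,p) ≐ h(k,k),  h(5,t) ≐ h(5,mk(k,pair(h(k,k),h(2,5)))).
Decompose h/2: k ≐ k,  p ≐ k.
Delete trivial equation k ≐ k.
Bind p := k; no other remaining equation mentions p. Substituting into the earlier bindings gives x := mk(k,k), x2 := k.
Decompose h/2: 5 ≐ 5,  t ≐ mk(k,pair(h(k,k),h(2,5))).
Delete trivial equation 5 ≐ 5.
Bind t := mk(k,pair(h(k,k),h(2,5))). Substituting into the earlier binding gives y2 := mk(pair(pair(h(k,k),h(2,5)),mk(k,pair(h(k,k),h(2,5)))),h(pair(h(k,k),h(2,5)),2)).
MGU = { x := mk(k,k), y2 := mk(pair(pair(h(k,k),h(2,5)),mk(k,pair(h(k,k),h(2,5)))),h(pair(h(k,k),h(2,5)),2)), x1 := mk(k,2), w := pair(h(k,k),h(2,5)), x2 := k, p := k, t := mk(k,pair(h(k,k),h(2,5))) }, so x := mk(k,k).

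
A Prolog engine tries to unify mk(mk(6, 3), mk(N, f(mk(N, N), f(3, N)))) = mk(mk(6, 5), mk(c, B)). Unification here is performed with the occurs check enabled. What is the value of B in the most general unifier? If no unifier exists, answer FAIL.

Decompose mk/2: mk(6, 3) = mk(6, 5),  mk(N, f(mk(N, N), f(3, N))) = mk(c, B).
Decompose mk/2: 6 = 6,  3 = 5.
Delete trivial equation 6 = 6.
Clash: constants 3 and 5 differ; no unifier exists.

FAIL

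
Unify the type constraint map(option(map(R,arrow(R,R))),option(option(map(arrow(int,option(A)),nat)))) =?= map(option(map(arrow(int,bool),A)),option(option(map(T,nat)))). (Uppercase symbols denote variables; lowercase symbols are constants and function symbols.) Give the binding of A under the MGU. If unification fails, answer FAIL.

Decompose map/2: option(map(R,arrow(R,R))) =?= option(map(arrow(int,bool),A)),  option(option(map(arrow(int,option(A)),nat))) =?= option(option(map(T,nat))).
Decompose option/1: map(R,arrow(R,R)) =?= map(arrow(int,bool),A).
Decompose map/2: R =?= arrow(int,bool),  arrow(R,R) =?= A.
Bind R := arrow(int,bool); substituting into the one remaining equation that mentions R gives: arrow(arrow(int,bool),arrow(int,bool)) =?= A.
Bind A := arrow(arrow(int,bool),arrow(int,bool)); substituting into the remaining equation gives: option(option(map(arrow(int,option(arrow(arrow(int,bool),arrow(int,bool)))),nat))) =?= option(option(map(T,nat))).
Decompose option/1: option(map(arrow(int,option(arrow(arrow(int,bool),arrow(int,bool)))),nat)) =?= option(map(T,nat)).
Decompose option/1: map(arrow(int,option(arrow(arrow(int,bool),arrow(int,bool)))),nat) =?= map(T,nat).
Decompose map/2: arrow(int,option(arrow(arrow(int,bool),arrow(int,bool)))) =?= T,  nat =?= nat.
Bind T := arrow(int,option(arrow(arrow(int,bool),arrow(int,bool)))); no other remaining equation mentions T.
Delete trivial equation nat =?= nat.
MGU = { R -> arrow(int,bool), A -> arrow(arrow(int,bool),arrow(int,bool)), T -> arrow(int,option(arrow(arrow(int,bool),arrow(int,bool)))) }, so A -> arrow(arrow(int,bool),arrow(int,bool)).

arrow(arrow(int,bool),arrow(int,bool))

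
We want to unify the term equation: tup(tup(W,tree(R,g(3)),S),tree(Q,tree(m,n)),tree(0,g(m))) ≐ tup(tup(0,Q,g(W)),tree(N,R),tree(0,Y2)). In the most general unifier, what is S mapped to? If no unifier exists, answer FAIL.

g(0)

Decompose tup/3: tup(W,tree(R,g(3)),S) ≐ tup(0,Q,g(W)),  tree(Q,tree(m,n)) ≐ tree(N,R),  tree(0,g(m)) ≐ tree(0,Y2).
Decompose tup/3: W ≐ 0,  tree(R,g(3)) ≐ Q,  S ≐ g(W).
Bind W := 0; substituting into the one remaining equation that mentions W gives: S ≐ g(0).
Bind Q := tree(R,g(3)); substituting into the one remaining equation that mentions Q gives: tree(tree(R,g(3)),tree(m,n)) ≐ tree(N,R).
Bind S := g(0); no other remaining equation mentions S.
Decompose tree/2: tree(R,g(3)) ≐ N,  tree(m,n) ≐ R.
Bind N := tree(R,g(3)); no other remaining equation mentions N.
Bind R := tree(m,n); no other remaining equation mentions R. Substituting into the earlier bindings gives Q := tree(tree(m,n),g(3)), N := tree(tree(m,n),g(3)).
Decompose tree/2: 0 ≐ 0,  g(m) ≐ Y2.
Delete trivial equation 0 ≐ 0.
Bind Y2 := g(m).
MGU = { W -> 0, Q -> tree(tree(m,n),g(3)), S -> g(0), N -> tree(tree(m,n),g(3)), R -> tree(m,n), Y2 -> g(m) }, so S -> g(0).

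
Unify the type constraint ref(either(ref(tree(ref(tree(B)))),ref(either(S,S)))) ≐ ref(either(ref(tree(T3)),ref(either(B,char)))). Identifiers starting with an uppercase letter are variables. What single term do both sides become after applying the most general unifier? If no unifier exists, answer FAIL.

ref(either(ref(tree(ref(tree(char)))),ref(either(char,char))))

Decompose ref/1: either(ref(tree(ref(tree(B)))),ref(either(S,S))) ≐ either(ref(tree(T3)),ref(either(B,char))).
Decompose either/2: ref(tree(ref(tree(B)))) ≐ ref(tree(T3)),  ref(either(S,S)) ≐ ref(either(B,char)).
Decompose ref/1: tree(ref(tree(B))) ≐ tree(T3).
Decompose tree/1: ref(tree(B)) ≐ T3.
Bind T3 := ref(tree(B)); no other remaining equation mentions T3.
Decompose ref/1: either(S,S) ≐ either(B,char).
Decompose either/2: S ≐ B,  S ≐ char.
Bind S := B; substituting into the remaining equation gives: B ≐ char.
Bind B := char. Substituting into the earlier bindings gives T3 := ref(tree(char)), S := char.
Applying the MGU to either side gives ref(either(ref(tree(ref(tree(char)))),ref(either(char,char)))).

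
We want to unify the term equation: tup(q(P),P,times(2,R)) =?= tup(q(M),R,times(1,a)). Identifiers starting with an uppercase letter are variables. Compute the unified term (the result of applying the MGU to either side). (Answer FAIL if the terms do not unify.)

FAIL

Decompose tup/3: q(P) =?= q(M),  P =?= R,  times(2,R) =?= times(1,a).
Decompose q/1: P =?= M.
Bind P := M; substituting into the one remaining equation that mentions P gives: M =?= R.
Bind M := R; no other remaining equation mentions M. Substituting into the earlier binding gives P := R.
Decompose times/2: 2 =?= 1,  R =?= a.
Clash: constants 2 and 1 differ; no unifier exists.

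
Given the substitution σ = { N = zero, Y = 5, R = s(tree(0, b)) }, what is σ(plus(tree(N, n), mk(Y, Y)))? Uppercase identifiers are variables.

Replace each occurrence of N with zero.
Replace each occurrence of Y with 5.
Result: plus(tree(zero, n), mk(5, 5)).

plus(tree(zero, n), mk(5, 5))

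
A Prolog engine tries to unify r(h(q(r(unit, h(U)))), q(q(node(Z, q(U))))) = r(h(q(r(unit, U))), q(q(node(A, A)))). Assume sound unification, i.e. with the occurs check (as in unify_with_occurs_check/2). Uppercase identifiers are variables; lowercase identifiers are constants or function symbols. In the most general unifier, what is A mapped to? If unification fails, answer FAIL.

Decompose r/2: h(q(r(unit, h(U)))) = h(q(r(unit, U))),  q(q(node(Z, q(U)))) = q(q(node(A, A))).
Decompose h/1: q(r(unit, h(U))) = q(r(unit, U)).
Decompose q/1: r(unit, h(U)) = r(unit, U).
Decompose r/2: unit = unit,  h(U) = U.
Delete trivial equation unit = unit.
Occurs check fails: U occurs in h(U); the equation U = h(U) has no finite solution.

FAIL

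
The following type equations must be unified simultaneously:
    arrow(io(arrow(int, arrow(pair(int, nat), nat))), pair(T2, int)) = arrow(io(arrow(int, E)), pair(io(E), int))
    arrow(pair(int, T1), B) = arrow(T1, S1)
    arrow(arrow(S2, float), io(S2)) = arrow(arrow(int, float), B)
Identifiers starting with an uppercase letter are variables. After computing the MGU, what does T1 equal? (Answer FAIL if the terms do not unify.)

FAIL

Decompose arrow/2: io(arrow(int, arrow(pair(int, nat), nat))) = io(arrow(int, E)),  pair(T2, int) = pair(io(E), int).
Decompose io/1: arrow(int, arrow(pair(int, nat), nat)) = arrow(int, E).
Decompose arrow/2: int = int,  arrow(pair(int, nat), nat) = E.
Delete trivial equation int = int.
Bind E := arrow(pair(int, nat), nat); substituting into the one remaining equation that mentions E gives: pair(T2, int) = pair(io(arrow(pair(int, nat), nat)), int).
Decompose pair/2: T2 = io(arrow(pair(int, nat), nat)),  int = int.
Bind T2 := io(arrow(pair(int, nat), nat)); no other remaining equation mentions T2.
Delete trivial equation int = int.
Decompose arrow/2: pair(int, T1) = T1,  B = S1.
Occurs check fails: T1 occurs in pair(int, T1); the equation T1 = pair(int, T1) has no finite solution.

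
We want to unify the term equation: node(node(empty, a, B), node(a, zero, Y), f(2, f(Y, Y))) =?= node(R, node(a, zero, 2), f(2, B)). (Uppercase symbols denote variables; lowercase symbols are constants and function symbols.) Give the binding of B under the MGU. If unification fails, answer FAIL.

Decompose node/3: node(empty, a, B) =?= R,  node(a, zero, Y) =?= node(a, zero, 2),  f(2, f(Y, Y)) =?= f(2, B).
Bind R := node(empty, a, B); no other remaining equation mentions R.
Decompose node/3: a =?= a,  zero =?= zero,  Y =?= 2.
Delete trivial equation a =?= a.
Delete trivial equation zero =?= zero.
Bind Y := 2; substituting into the remaining equation gives: f(2, f(2, 2)) =?= f(2, B).
Decompose f/2: 2 =?= 2,  f(2, 2) =?= B.
Delete trivial equation 2 =?= 2.
Bind B := f(2, 2). Substituting into the earlier binding gives R := node(empty, a, f(2, 2)).
MGU = { R := node(empty, a, f(2, 2)), Y := 2, B := f(2, 2) }, so B := f(2, 2).

f(2, 2)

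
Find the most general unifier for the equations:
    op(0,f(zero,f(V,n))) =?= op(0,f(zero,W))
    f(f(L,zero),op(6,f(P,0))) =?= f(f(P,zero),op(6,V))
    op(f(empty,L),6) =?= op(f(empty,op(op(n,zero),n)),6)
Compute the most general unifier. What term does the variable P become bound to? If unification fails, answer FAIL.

op(op(n,zero),n)

Decompose op/2: 0 =?= 0,  f(zero,f(V,n)) =?= f(zero,W).
Delete trivial equation 0 =?= 0.
Decompose f/2: zero =?= zero,  f(V,n) =?= W.
Delete trivial equation zero =?= zero.
Bind W := f(V,n); no other remaining equation mentions W.
Decompose f/2: f(L,zero) =?= f(P,zero),  op(6,f(P,0)) =?= op(6,V).
Decompose f/2: L =?= P,  zero =?= zero.
Bind L := P; substituting into the one remaining equation that mentions L gives: op(f(empty,P),6) =?= op(f(empty,op(op(n,zero),n)),6).
Delete trivial equation zero =?= zero.
Decompose op/2: 6 =?= 6,  f(P,0) =?= V.
Delete trivial equation 6 =?= 6.
Bind V := f(P,0); no other remaining equation mentions V. Substituting into the earlier binding gives W := f(f(P,0),n).
Decompose op/2: f(empty,P) =?= f(empty,op(op(n,zero),n)),  6 =?= 6.
Decompose f/2: empty =?= empty,  P =?= op(op(n,zero),n).
Delete trivial equation empty =?= empty.
Bind P := op(op(n,zero),n); no other remaining equation mentions P. Substituting into the earlier bindings gives W := f(f(op(op(n,zero),n),0),n), L := op(op(n,zero),n), V := f(op(op(n,zero),n),0).
Delete trivial equation 6 =?= 6.
MGU = { W ↦ f(f(op(op(n,zero),n),0),n), L ↦ op(op(n,zero),n), V ↦ f(op(op(n,zero),n),0), P ↦ op(op(n,zero),n) }, so P ↦ op(op(n,zero),n).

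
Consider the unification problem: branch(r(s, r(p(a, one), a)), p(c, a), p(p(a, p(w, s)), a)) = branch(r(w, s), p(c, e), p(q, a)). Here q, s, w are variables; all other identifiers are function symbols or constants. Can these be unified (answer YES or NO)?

NO

Decompose branch/3: r(s, r(p(a, one), a)) = r(w, s),  p(c, a) = p(c, e),  p(p(a, p(w, s)), a) = p(q, a).
Decompose r/2: s = w,  r(p(a, one), a) = s.
Bind s := w; substituting into the 2 remaining equations that mention s gives: r(p(a, one), a) = w,  p(p(a, p(w, w)), a) = p(q, a).
Bind w := r(p(a, one), a); substituting into the one remaining equation that mentions w gives: p(p(a, p(r(p(a, one), a), r(p(a, one), a))), a) = p(q, a). Substituting into the earlier binding gives s := r(p(a, one), a).
Decompose p/2: c = c,  a = e.
Delete trivial equation c = c.
Clash: constants a and e differ; no unifier exists.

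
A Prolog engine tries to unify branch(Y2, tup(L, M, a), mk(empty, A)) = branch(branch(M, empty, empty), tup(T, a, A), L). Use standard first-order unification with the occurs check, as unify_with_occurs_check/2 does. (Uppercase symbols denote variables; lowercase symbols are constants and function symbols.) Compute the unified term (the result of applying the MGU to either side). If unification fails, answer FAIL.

Decompose branch/3: Y2 = branch(M, empty, empty),  tup(L, M, a) = tup(T, a, A),  mk(empty, A) = L.
Bind Y2 := branch(M, empty, empty); no other remaining equation mentions Y2.
Decompose tup/3: L = T,  M = a,  a = A.
Bind L := T; substituting into the one remaining equation that mentions L gives: mk(empty, A) = T.
Bind M := a; no other remaining equation mentions M. Substituting into the earlier binding gives Y2 := branch(a, empty, empty).
Bind A := a; substituting into the remaining equation gives: mk(empty, a) = T.
Bind T := mk(empty, a). Substituting into the earlier binding gives L := mk(empty, a).
Applying the MGU to either side gives branch(branch(a, empty, empty), tup(mk(empty, a), a, a), mk(empty, a)).

branch(branch(a, empty, empty), tup(mk(empty, a), a, a), mk(empty, a))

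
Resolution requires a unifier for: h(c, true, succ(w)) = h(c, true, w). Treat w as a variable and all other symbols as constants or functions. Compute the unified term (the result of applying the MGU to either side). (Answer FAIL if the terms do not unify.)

FAIL

Decompose h/3: c = c,  true = true,  succ(w) = w.
Delete trivial equation c = c.
Delete trivial equation true = true.
Occurs check fails: w occurs in succ(w); the equation w = succ(w) has no finite solution.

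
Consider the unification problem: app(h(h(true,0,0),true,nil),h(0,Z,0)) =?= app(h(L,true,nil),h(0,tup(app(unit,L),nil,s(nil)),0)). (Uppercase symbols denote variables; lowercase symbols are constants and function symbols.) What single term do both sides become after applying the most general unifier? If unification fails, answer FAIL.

Decompose app/2: h(h(true,0,0),true,nil) =?= h(L,true,nil),  h(0,Z,0) =?= h(0,tup(app(unit,L),nil,s(nil)),0).
Decompose h/3: h(true,0,0) =?= L,  true =?= true,  nil =?= nil.
Bind L := h(true,0,0); substituting into the one remaining equation that mentions L gives: h(0,Z,0) =?= h(0,tup(app(unit,h(true,0,0)),nil,s(nil)),0).
Delete trivial equation true =?= true.
Delete trivial equation nil =?= nil.
Decompose h/3: 0 =?= 0,  Z =?= tup(app(unit,h(true,0,0)),nil,s(nil)),  0 =?= 0.
Delete trivial equation 0 =?= 0.
Bind Z := tup(app(unit,h(true,0,0)),nil,s(nil)); no other remaining equation mentions Z.
Delete trivial equation 0 =?= 0.
Applying the MGU to either side gives app(h(h(true,0,0),true,nil),h(0,tup(app(unit,h(true,0,0)),nil,s(nil)),0)).

app(h(h(true,0,0),true,nil),h(0,tup(app(unit,h(true,0,0)),nil,s(nil)),0))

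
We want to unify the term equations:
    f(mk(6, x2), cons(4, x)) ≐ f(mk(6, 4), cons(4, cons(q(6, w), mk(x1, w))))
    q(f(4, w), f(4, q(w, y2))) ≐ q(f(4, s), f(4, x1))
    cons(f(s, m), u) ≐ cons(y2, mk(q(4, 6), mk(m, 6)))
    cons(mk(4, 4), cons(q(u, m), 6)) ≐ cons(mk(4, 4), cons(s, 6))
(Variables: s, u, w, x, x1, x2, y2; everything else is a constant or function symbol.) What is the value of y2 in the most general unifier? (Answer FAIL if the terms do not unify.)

Decompose f/2: mk(6, x2) ≐ mk(6, 4),  cons(4, x) ≐ cons(4, cons(q(6, w), mk(x1, w))).
Decompose mk/2: 6 ≐ 6,  x2 ≐ 4.
Delete trivial equation 6 ≐ 6.
Bind x2 := 4; no other remaining equation mentions x2.
Decompose cons/2: 4 ≐ 4,  x ≐ cons(q(6, w), mk(x1, w)).
Delete trivial equation 4 ≐ 4.
Bind x := cons(q(6, w), mk(x1, w)); no other remaining equation mentions x.
Decompose q/2: f(4, w) ≐ f(4, s),  f(4, q(w, y2)) ≐ f(4, x1).
Decompose f/2: 4 ≐ 4,  w ≐ s.
Delete trivial equation 4 ≐ 4.
Bind w := s; substituting into the one remaining equation that mentions w gives: f(4, q(s, y2)) ≐ f(4, x1). Substituting into the earlier binding gives x := cons(q(6, s), mk(x1, s)).
Decompose f/2: 4 ≐ 4,  q(s, y2) ≐ x1.
Delete trivial equation 4 ≐ 4.
Bind x1 := q(s, y2); no other remaining equation mentions x1. Substituting into the earlier binding gives x := cons(q(6, s), mk(q(s, y2), s)).
Decompose cons/2: f(s, m) ≐ y2,  u ≐ mk(q(4, 6), mk(m, 6)).
Bind y2 := f(s, m); no other remaining equation mentions y2. Substituting into the earlier bindings gives x := cons(q(6, s), mk(q(s, f(s, m)), s)), x1 := q(s, f(s, m)).
Bind u := mk(q(4, 6), mk(m, 6)); substituting into the remaining equation gives: cons(mk(4, 4), cons(q(mk(q(4, 6), mk(m, 6)), m), 6)) ≐ cons(mk(4, 4), cons(s, 6)).
Decompose cons/2: mk(4, 4) ≐ mk(4, 4),  cons(q(mk(q(4, 6), mk(m, 6)), m), 6) ≐ cons(s, 6).
Delete trivial equation mk(4, 4) ≐ mk(4, 4).
Decompose cons/2: q(mk(q(4, 6), mk(m, 6)), m) ≐ s,  6 ≐ 6.
Bind s := q(mk(q(4, 6), mk(m, 6)), m); no other remaining equation mentions s. Substituting into the earlier bindings gives x := cons(q(6, q(mk(q(4, 6), mk(m, 6)), m)), mk(q(q(mk(q(4, 6), mk(m, 6)), m), f(q(mk(q(4, 6), mk(m, 6)), m), m)), q(mk(q(4, 6), mk(m, 6)), m))), w := q(mk(q(4, 6), mk(m, 6)), m), x1 := q(q(mk(q(4, 6), mk(m, 6)), m), f(q(mk(q(4, 6), mk(m, 6)), m), m)), y2 := f(q(mk(q(4, 6), mk(m, 6)), m), m).
Delete trivial equation 6 ≐ 6.
MGU = { x2 -> 4, x -> cons(q(6, q(mk(q(4, 6), mk(m, 6)), m)), mk(q(q(mk(q(4, 6), mk(m, 6)), m), f(q(mk(q(4, 6), mk(m, 6)), m), m)), q(mk(q(4, 6), mk(m, 6)), m))), w -> q(mk(q(4, 6), mk(m, 6)), m), x1 -> q(q(mk(q(4, 6), mk(m, 6)), m), f(q(mk(q(4, 6), mk(m, 6)), m), m)), y2 -> f(q(mk(q(4, 6), mk(m, 6)), m), m), u -> mk(q(4, 6), mk(m, 6)), s -> q(mk(q(4, 6), mk(m, 6)), m) }, so y2 -> f(q(mk(q(4, 6), mk(m, 6)), m), m).

f(q(mk(q(4, 6), mk(m, 6)), m), m)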